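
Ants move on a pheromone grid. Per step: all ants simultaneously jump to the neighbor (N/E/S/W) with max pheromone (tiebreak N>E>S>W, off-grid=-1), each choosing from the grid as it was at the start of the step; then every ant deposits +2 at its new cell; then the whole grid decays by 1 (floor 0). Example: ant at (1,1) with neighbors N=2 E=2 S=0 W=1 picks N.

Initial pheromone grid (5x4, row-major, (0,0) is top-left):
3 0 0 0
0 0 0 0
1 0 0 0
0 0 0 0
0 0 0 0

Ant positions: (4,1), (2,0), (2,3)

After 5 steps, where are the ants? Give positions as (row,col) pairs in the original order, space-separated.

Step 1: ant0:(4,1)->N->(3,1) | ant1:(2,0)->N->(1,0) | ant2:(2,3)->N->(1,3)
  grid max=2 at (0,0)
Step 2: ant0:(3,1)->N->(2,1) | ant1:(1,0)->N->(0,0) | ant2:(1,3)->N->(0,3)
  grid max=3 at (0,0)
Step 3: ant0:(2,1)->N->(1,1) | ant1:(0,0)->E->(0,1) | ant2:(0,3)->S->(1,3)
  grid max=2 at (0,0)
Step 4: ant0:(1,1)->N->(0,1) | ant1:(0,1)->W->(0,0) | ant2:(1,3)->N->(0,3)
  grid max=3 at (0,0)
Step 5: ant0:(0,1)->W->(0,0) | ant1:(0,0)->E->(0,1) | ant2:(0,3)->S->(1,3)
  grid max=4 at (0,0)

(0,0) (0,1) (1,3)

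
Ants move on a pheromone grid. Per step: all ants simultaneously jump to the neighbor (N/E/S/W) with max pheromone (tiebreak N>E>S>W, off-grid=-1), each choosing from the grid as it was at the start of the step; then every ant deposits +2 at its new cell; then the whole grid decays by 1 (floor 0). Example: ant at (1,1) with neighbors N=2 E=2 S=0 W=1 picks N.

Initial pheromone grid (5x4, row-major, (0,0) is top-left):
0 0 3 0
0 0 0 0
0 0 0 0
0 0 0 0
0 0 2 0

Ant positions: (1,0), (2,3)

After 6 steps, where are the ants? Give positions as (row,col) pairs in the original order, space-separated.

Step 1: ant0:(1,0)->N->(0,0) | ant1:(2,3)->N->(1,3)
  grid max=2 at (0,2)
Step 2: ant0:(0,0)->E->(0,1) | ant1:(1,3)->N->(0,3)
  grid max=1 at (0,1)
Step 3: ant0:(0,1)->E->(0,2) | ant1:(0,3)->W->(0,2)
  grid max=4 at (0,2)
Step 4: ant0:(0,2)->E->(0,3) | ant1:(0,2)->E->(0,3)
  grid max=3 at (0,2)
Step 5: ant0:(0,3)->W->(0,2) | ant1:(0,3)->W->(0,2)
  grid max=6 at (0,2)
Step 6: ant0:(0,2)->E->(0,3) | ant1:(0,2)->E->(0,3)
  grid max=5 at (0,2)

(0,3) (0,3)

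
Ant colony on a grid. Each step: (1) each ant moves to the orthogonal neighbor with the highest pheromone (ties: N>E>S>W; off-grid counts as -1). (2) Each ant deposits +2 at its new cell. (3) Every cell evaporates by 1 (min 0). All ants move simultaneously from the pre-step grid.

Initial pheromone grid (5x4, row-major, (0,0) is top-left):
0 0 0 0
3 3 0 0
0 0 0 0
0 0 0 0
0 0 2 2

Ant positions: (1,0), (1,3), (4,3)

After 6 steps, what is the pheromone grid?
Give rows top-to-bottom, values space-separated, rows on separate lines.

After step 1: ants at (1,1),(0,3),(4,2)
  0 0 0 1
  2 4 0 0
  0 0 0 0
  0 0 0 0
  0 0 3 1
After step 2: ants at (1,0),(1,3),(4,3)
  0 0 0 0
  3 3 0 1
  0 0 0 0
  0 0 0 0
  0 0 2 2
After step 3: ants at (1,1),(0,3),(4,2)
  0 0 0 1
  2 4 0 0
  0 0 0 0
  0 0 0 0
  0 0 3 1
After step 4: ants at (1,0),(1,3),(4,3)
  0 0 0 0
  3 3 0 1
  0 0 0 0
  0 0 0 0
  0 0 2 2
After step 5: ants at (1,1),(0,3),(4,2)
  0 0 0 1
  2 4 0 0
  0 0 0 0
  0 0 0 0
  0 0 3 1
After step 6: ants at (1,0),(1,3),(4,3)
  0 0 0 0
  3 3 0 1
  0 0 0 0
  0 0 0 0
  0 0 2 2

0 0 0 0
3 3 0 1
0 0 0 0
0 0 0 0
0 0 2 2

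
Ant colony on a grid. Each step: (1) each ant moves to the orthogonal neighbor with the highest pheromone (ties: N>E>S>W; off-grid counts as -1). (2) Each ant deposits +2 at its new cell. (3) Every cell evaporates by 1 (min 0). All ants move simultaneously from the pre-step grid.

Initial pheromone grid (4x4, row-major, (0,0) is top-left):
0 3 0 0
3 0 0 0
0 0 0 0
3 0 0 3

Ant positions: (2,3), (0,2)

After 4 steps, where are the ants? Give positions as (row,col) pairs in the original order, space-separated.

Step 1: ant0:(2,3)->S->(3,3) | ant1:(0,2)->W->(0,1)
  grid max=4 at (0,1)
Step 2: ant0:(3,3)->N->(2,3) | ant1:(0,1)->E->(0,2)
  grid max=3 at (0,1)
Step 3: ant0:(2,3)->S->(3,3) | ant1:(0,2)->W->(0,1)
  grid max=4 at (0,1)
Step 4: ant0:(3,3)->N->(2,3) | ant1:(0,1)->E->(0,2)
  grid max=3 at (0,1)

(2,3) (0,2)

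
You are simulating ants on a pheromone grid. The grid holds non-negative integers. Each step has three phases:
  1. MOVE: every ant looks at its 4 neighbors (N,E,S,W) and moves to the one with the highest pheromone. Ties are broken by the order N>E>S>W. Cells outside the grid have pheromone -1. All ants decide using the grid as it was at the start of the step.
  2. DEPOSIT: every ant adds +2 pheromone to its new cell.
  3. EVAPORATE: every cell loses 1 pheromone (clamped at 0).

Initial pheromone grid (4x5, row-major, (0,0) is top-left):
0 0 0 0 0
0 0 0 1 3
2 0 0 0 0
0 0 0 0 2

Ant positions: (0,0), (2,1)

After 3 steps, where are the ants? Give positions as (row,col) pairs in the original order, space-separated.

Step 1: ant0:(0,0)->E->(0,1) | ant1:(2,1)->W->(2,0)
  grid max=3 at (2,0)
Step 2: ant0:(0,1)->E->(0,2) | ant1:(2,0)->N->(1,0)
  grid max=2 at (2,0)
Step 3: ant0:(0,2)->E->(0,3) | ant1:(1,0)->S->(2,0)
  grid max=3 at (2,0)

(0,3) (2,0)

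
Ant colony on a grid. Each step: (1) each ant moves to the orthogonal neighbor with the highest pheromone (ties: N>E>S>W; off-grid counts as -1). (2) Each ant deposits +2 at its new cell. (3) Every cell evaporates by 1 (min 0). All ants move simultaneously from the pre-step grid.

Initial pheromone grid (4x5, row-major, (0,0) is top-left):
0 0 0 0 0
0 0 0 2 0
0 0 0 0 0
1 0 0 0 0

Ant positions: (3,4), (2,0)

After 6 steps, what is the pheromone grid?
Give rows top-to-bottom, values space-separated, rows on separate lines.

After step 1: ants at (2,4),(3,0)
  0 0 0 0 0
  0 0 0 1 0
  0 0 0 0 1
  2 0 0 0 0
After step 2: ants at (1,4),(2,0)
  0 0 0 0 0
  0 0 0 0 1
  1 0 0 0 0
  1 0 0 0 0
After step 3: ants at (0,4),(3,0)
  0 0 0 0 1
  0 0 0 0 0
  0 0 0 0 0
  2 0 0 0 0
After step 4: ants at (1,4),(2,0)
  0 0 0 0 0
  0 0 0 0 1
  1 0 0 0 0
  1 0 0 0 0
After step 5: ants at (0,4),(3,0)
  0 0 0 0 1
  0 0 0 0 0
  0 0 0 0 0
  2 0 0 0 0
After step 6: ants at (1,4),(2,0)
  0 0 0 0 0
  0 0 0 0 1
  1 0 0 0 0
  1 0 0 0 0

0 0 0 0 0
0 0 0 0 1
1 0 0 0 0
1 0 0 0 0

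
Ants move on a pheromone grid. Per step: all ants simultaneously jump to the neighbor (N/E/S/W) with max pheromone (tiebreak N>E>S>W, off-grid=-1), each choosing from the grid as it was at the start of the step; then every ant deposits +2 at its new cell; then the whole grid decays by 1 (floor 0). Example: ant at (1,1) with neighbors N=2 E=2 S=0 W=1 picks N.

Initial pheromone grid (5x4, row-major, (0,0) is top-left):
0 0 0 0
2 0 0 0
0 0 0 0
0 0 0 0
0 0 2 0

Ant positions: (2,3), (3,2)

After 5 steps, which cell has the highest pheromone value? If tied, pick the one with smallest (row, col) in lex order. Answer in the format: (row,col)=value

Answer: (4,2)=3

Derivation:
Step 1: ant0:(2,3)->N->(1,3) | ant1:(3,2)->S->(4,2)
  grid max=3 at (4,2)
Step 2: ant0:(1,3)->N->(0,3) | ant1:(4,2)->N->(3,2)
  grid max=2 at (4,2)
Step 3: ant0:(0,3)->S->(1,3) | ant1:(3,2)->S->(4,2)
  grid max=3 at (4,2)
Step 4: ant0:(1,3)->N->(0,3) | ant1:(4,2)->N->(3,2)
  grid max=2 at (4,2)
Step 5: ant0:(0,3)->S->(1,3) | ant1:(3,2)->S->(4,2)
  grid max=3 at (4,2)
Final grid:
  0 0 0 0
  0 0 0 1
  0 0 0 0
  0 0 0 0
  0 0 3 0
Max pheromone 3 at (4,2)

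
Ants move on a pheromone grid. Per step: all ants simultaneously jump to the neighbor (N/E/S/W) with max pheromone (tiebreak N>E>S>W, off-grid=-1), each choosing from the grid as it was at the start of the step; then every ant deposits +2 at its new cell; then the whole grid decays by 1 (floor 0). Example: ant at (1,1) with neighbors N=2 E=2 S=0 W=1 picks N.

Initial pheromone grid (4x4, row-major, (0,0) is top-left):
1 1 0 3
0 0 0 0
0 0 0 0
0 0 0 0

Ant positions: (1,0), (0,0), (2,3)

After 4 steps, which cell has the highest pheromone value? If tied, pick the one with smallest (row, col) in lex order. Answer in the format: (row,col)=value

Step 1: ant0:(1,0)->N->(0,0) | ant1:(0,0)->E->(0,1) | ant2:(2,3)->N->(1,3)
  grid max=2 at (0,0)
Step 2: ant0:(0,0)->E->(0,1) | ant1:(0,1)->W->(0,0) | ant2:(1,3)->N->(0,3)
  grid max=3 at (0,0)
Step 3: ant0:(0,1)->W->(0,0) | ant1:(0,0)->E->(0,1) | ant2:(0,3)->S->(1,3)
  grid max=4 at (0,0)
Step 4: ant0:(0,0)->E->(0,1) | ant1:(0,1)->W->(0,0) | ant2:(1,3)->N->(0,3)
  grid max=5 at (0,0)
Final grid:
  5 5 0 3
  0 0 0 0
  0 0 0 0
  0 0 0 0
Max pheromone 5 at (0,0)

Answer: (0,0)=5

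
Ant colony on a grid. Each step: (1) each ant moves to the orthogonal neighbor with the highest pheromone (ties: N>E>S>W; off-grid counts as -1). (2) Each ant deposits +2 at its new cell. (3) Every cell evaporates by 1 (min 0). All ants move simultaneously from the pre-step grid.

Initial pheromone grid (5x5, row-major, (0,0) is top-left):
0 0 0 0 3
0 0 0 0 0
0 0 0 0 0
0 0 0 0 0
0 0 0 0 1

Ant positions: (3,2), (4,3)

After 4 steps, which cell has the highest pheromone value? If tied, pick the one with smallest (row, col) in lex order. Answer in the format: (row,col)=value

Answer: (0,3)=1

Derivation:
Step 1: ant0:(3,2)->N->(2,2) | ant1:(4,3)->E->(4,4)
  grid max=2 at (0,4)
Step 2: ant0:(2,2)->N->(1,2) | ant1:(4,4)->N->(3,4)
  grid max=1 at (0,4)
Step 3: ant0:(1,2)->N->(0,2) | ant1:(3,4)->S->(4,4)
  grid max=2 at (4,4)
Step 4: ant0:(0,2)->E->(0,3) | ant1:(4,4)->N->(3,4)
  grid max=1 at (0,3)
Final grid:
  0 0 0 1 0
  0 0 0 0 0
  0 0 0 0 0
  0 0 0 0 1
  0 0 0 0 1
Max pheromone 1 at (0,3)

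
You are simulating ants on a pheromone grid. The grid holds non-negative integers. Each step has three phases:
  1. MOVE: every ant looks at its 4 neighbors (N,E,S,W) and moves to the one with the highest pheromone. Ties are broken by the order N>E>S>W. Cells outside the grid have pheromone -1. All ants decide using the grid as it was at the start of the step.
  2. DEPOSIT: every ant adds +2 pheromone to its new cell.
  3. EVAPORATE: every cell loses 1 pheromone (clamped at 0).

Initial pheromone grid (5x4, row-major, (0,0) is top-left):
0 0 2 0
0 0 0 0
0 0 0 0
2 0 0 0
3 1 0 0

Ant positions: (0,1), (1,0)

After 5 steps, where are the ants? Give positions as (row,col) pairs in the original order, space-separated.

Step 1: ant0:(0,1)->E->(0,2) | ant1:(1,0)->N->(0,0)
  grid max=3 at (0,2)
Step 2: ant0:(0,2)->E->(0,3) | ant1:(0,0)->E->(0,1)
  grid max=2 at (0,2)
Step 3: ant0:(0,3)->W->(0,2) | ant1:(0,1)->E->(0,2)
  grid max=5 at (0,2)
Step 4: ant0:(0,2)->E->(0,3) | ant1:(0,2)->E->(0,3)
  grid max=4 at (0,2)
Step 5: ant0:(0,3)->W->(0,2) | ant1:(0,3)->W->(0,2)
  grid max=7 at (0,2)

(0,2) (0,2)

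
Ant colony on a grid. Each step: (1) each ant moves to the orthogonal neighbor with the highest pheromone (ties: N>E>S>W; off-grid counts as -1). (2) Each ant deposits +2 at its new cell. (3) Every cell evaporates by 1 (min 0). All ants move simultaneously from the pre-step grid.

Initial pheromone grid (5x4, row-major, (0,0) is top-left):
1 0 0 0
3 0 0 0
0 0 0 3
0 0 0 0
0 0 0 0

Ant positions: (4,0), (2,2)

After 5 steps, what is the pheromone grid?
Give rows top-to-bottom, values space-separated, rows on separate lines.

After step 1: ants at (3,0),(2,3)
  0 0 0 0
  2 0 0 0
  0 0 0 4
  1 0 0 0
  0 0 0 0
After step 2: ants at (2,0),(1,3)
  0 0 0 0
  1 0 0 1
  1 0 0 3
  0 0 0 0
  0 0 0 0
After step 3: ants at (1,0),(2,3)
  0 0 0 0
  2 0 0 0
  0 0 0 4
  0 0 0 0
  0 0 0 0
After step 4: ants at (0,0),(1,3)
  1 0 0 0
  1 0 0 1
  0 0 0 3
  0 0 0 0
  0 0 0 0
After step 5: ants at (1,0),(2,3)
  0 0 0 0
  2 0 0 0
  0 0 0 4
  0 0 0 0
  0 0 0 0

0 0 0 0
2 0 0 0
0 0 0 4
0 0 0 0
0 0 0 0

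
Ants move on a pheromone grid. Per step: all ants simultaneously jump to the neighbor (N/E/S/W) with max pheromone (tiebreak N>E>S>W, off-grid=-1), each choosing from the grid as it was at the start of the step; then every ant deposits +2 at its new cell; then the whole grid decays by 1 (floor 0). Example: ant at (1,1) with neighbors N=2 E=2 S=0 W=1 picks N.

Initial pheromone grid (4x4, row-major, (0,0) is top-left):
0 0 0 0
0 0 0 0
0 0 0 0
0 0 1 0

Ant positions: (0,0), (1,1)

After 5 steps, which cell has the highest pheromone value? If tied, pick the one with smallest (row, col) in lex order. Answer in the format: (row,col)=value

Step 1: ant0:(0,0)->E->(0,1) | ant1:(1,1)->N->(0,1)
  grid max=3 at (0,1)
Step 2: ant0:(0,1)->E->(0,2) | ant1:(0,1)->E->(0,2)
  grid max=3 at (0,2)
Step 3: ant0:(0,2)->W->(0,1) | ant1:(0,2)->W->(0,1)
  grid max=5 at (0,1)
Step 4: ant0:(0,1)->E->(0,2) | ant1:(0,1)->E->(0,2)
  grid max=5 at (0,2)
Step 5: ant0:(0,2)->W->(0,1) | ant1:(0,2)->W->(0,1)
  grid max=7 at (0,1)
Final grid:
  0 7 4 0
  0 0 0 0
  0 0 0 0
  0 0 0 0
Max pheromone 7 at (0,1)

Answer: (0,1)=7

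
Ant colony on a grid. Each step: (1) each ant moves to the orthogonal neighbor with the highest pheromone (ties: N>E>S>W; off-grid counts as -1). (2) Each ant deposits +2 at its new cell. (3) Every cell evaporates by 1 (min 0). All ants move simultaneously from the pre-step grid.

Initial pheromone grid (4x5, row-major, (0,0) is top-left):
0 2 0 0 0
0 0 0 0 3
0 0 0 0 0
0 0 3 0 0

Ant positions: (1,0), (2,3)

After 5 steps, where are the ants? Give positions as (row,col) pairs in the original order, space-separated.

Step 1: ant0:(1,0)->N->(0,0) | ant1:(2,3)->N->(1,3)
  grid max=2 at (1,4)
Step 2: ant0:(0,0)->E->(0,1) | ant1:(1,3)->E->(1,4)
  grid max=3 at (1,4)
Step 3: ant0:(0,1)->E->(0,2) | ant1:(1,4)->N->(0,4)
  grid max=2 at (1,4)
Step 4: ant0:(0,2)->W->(0,1) | ant1:(0,4)->S->(1,4)
  grid max=3 at (1,4)
Step 5: ant0:(0,1)->E->(0,2) | ant1:(1,4)->N->(0,4)
  grid max=2 at (1,4)

(0,2) (0,4)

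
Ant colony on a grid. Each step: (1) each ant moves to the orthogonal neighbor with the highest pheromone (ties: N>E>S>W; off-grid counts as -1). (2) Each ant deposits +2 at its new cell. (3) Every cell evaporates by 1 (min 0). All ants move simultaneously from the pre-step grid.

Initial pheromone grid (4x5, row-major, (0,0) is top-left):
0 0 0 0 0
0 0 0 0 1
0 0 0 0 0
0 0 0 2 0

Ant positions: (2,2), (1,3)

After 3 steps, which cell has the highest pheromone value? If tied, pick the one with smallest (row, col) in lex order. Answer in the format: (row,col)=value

Answer: (1,4)=2

Derivation:
Step 1: ant0:(2,2)->N->(1,2) | ant1:(1,3)->E->(1,4)
  grid max=2 at (1,4)
Step 2: ant0:(1,2)->N->(0,2) | ant1:(1,4)->N->(0,4)
  grid max=1 at (0,2)
Step 3: ant0:(0,2)->E->(0,3) | ant1:(0,4)->S->(1,4)
  grid max=2 at (1,4)
Final grid:
  0 0 0 1 0
  0 0 0 0 2
  0 0 0 0 0
  0 0 0 0 0
Max pheromone 2 at (1,4)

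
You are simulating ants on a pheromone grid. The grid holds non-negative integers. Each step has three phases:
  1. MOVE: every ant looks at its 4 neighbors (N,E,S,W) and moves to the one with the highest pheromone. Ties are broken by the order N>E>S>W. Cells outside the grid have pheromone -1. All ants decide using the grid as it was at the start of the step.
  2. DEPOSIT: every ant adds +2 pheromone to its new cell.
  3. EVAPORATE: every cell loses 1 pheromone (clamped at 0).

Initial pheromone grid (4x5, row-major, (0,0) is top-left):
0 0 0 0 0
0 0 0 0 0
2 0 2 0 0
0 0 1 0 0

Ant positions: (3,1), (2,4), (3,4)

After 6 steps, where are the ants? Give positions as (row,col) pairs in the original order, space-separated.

Step 1: ant0:(3,1)->E->(3,2) | ant1:(2,4)->N->(1,4) | ant2:(3,4)->N->(2,4)
  grid max=2 at (3,2)
Step 2: ant0:(3,2)->N->(2,2) | ant1:(1,4)->S->(2,4) | ant2:(2,4)->N->(1,4)
  grid max=2 at (1,4)
Step 3: ant0:(2,2)->S->(3,2) | ant1:(2,4)->N->(1,4) | ant2:(1,4)->S->(2,4)
  grid max=3 at (1,4)
Step 4: ant0:(3,2)->N->(2,2) | ant1:(1,4)->S->(2,4) | ant2:(2,4)->N->(1,4)
  grid max=4 at (1,4)
Step 5: ant0:(2,2)->S->(3,2) | ant1:(2,4)->N->(1,4) | ant2:(1,4)->S->(2,4)
  grid max=5 at (1,4)
Step 6: ant0:(3,2)->N->(2,2) | ant1:(1,4)->S->(2,4) | ant2:(2,4)->N->(1,4)
  grid max=6 at (1,4)

(2,2) (2,4) (1,4)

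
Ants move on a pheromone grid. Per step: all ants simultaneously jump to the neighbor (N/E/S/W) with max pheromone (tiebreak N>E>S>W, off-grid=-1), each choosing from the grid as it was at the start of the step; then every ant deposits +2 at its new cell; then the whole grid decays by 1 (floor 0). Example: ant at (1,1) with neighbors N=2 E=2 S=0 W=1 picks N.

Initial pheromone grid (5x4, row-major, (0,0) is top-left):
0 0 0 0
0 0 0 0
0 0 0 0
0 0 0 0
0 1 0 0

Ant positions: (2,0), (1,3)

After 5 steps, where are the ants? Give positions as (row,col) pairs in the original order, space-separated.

Step 1: ant0:(2,0)->N->(1,0) | ant1:(1,3)->N->(0,3)
  grid max=1 at (0,3)
Step 2: ant0:(1,0)->N->(0,0) | ant1:(0,3)->S->(1,3)
  grid max=1 at (0,0)
Step 3: ant0:(0,0)->E->(0,1) | ant1:(1,3)->N->(0,3)
  grid max=1 at (0,1)
Step 4: ant0:(0,1)->E->(0,2) | ant1:(0,3)->S->(1,3)
  grid max=1 at (0,2)
Step 5: ant0:(0,2)->E->(0,3) | ant1:(1,3)->N->(0,3)
  grid max=3 at (0,3)

(0,3) (0,3)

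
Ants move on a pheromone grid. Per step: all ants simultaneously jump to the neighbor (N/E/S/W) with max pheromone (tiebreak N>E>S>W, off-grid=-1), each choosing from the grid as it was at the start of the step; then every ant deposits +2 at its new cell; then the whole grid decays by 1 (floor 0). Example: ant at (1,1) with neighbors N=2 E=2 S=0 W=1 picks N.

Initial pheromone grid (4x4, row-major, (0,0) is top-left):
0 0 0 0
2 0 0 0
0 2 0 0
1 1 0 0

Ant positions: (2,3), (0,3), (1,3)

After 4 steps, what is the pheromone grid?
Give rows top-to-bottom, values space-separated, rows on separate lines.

After step 1: ants at (1,3),(1,3),(0,3)
  0 0 0 1
  1 0 0 3
  0 1 0 0
  0 0 0 0
After step 2: ants at (0,3),(0,3),(1,3)
  0 0 0 4
  0 0 0 4
  0 0 0 0
  0 0 0 0
After step 3: ants at (1,3),(1,3),(0,3)
  0 0 0 5
  0 0 0 7
  0 0 0 0
  0 0 0 0
After step 4: ants at (0,3),(0,3),(1,3)
  0 0 0 8
  0 0 0 8
  0 0 0 0
  0 0 0 0

0 0 0 8
0 0 0 8
0 0 0 0
0 0 0 0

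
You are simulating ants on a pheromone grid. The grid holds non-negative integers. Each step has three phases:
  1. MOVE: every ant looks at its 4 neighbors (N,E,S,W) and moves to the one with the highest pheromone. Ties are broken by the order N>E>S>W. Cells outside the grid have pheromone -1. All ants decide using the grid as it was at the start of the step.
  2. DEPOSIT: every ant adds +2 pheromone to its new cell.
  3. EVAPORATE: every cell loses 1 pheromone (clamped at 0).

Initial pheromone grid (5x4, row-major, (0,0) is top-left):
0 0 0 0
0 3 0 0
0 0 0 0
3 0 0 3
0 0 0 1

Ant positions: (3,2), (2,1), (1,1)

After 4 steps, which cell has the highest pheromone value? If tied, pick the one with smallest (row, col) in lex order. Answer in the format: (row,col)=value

Step 1: ant0:(3,2)->E->(3,3) | ant1:(2,1)->N->(1,1) | ant2:(1,1)->N->(0,1)
  grid max=4 at (1,1)
Step 2: ant0:(3,3)->N->(2,3) | ant1:(1,1)->N->(0,1) | ant2:(0,1)->S->(1,1)
  grid max=5 at (1,1)
Step 3: ant0:(2,3)->S->(3,3) | ant1:(0,1)->S->(1,1) | ant2:(1,1)->N->(0,1)
  grid max=6 at (1,1)
Step 4: ant0:(3,3)->N->(2,3) | ant1:(1,1)->N->(0,1) | ant2:(0,1)->S->(1,1)
  grid max=7 at (1,1)
Final grid:
  0 4 0 0
  0 7 0 0
  0 0 0 1
  0 0 0 3
  0 0 0 0
Max pheromone 7 at (1,1)

Answer: (1,1)=7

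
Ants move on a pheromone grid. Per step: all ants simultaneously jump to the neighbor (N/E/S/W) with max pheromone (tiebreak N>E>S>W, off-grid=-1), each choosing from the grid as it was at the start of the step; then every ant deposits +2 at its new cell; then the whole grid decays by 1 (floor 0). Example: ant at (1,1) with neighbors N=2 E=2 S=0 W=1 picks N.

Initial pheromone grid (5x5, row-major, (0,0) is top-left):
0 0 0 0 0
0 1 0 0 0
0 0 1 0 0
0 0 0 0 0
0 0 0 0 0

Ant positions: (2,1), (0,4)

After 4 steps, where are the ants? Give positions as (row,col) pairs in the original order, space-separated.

Step 1: ant0:(2,1)->N->(1,1) | ant1:(0,4)->S->(1,4)
  grid max=2 at (1,1)
Step 2: ant0:(1,1)->N->(0,1) | ant1:(1,4)->N->(0,4)
  grid max=1 at (0,1)
Step 3: ant0:(0,1)->S->(1,1) | ant1:(0,4)->S->(1,4)
  grid max=2 at (1,1)
Step 4: ant0:(1,1)->N->(0,1) | ant1:(1,4)->N->(0,4)
  grid max=1 at (0,1)

(0,1) (0,4)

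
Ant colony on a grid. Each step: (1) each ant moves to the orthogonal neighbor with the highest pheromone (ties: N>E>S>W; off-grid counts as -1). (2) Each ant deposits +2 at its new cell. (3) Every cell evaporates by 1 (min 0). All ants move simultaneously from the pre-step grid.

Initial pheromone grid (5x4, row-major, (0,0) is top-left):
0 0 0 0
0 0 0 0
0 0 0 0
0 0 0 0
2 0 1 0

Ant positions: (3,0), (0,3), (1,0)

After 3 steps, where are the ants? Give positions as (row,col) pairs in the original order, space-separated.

Step 1: ant0:(3,0)->S->(4,0) | ant1:(0,3)->S->(1,3) | ant2:(1,0)->N->(0,0)
  grid max=3 at (4,0)
Step 2: ant0:(4,0)->N->(3,0) | ant1:(1,3)->N->(0,3) | ant2:(0,0)->E->(0,1)
  grid max=2 at (4,0)
Step 3: ant0:(3,0)->S->(4,0) | ant1:(0,3)->S->(1,3) | ant2:(0,1)->E->(0,2)
  grid max=3 at (4,0)

(4,0) (1,3) (0,2)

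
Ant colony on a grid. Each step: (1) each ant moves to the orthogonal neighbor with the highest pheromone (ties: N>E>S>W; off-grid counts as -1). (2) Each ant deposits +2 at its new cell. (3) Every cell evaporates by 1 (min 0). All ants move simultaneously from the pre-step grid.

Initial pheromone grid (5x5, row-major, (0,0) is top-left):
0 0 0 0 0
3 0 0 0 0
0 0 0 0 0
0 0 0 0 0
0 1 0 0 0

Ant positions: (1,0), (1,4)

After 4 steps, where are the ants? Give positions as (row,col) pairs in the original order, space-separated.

Step 1: ant0:(1,0)->N->(0,0) | ant1:(1,4)->N->(0,4)
  grid max=2 at (1,0)
Step 2: ant0:(0,0)->S->(1,0) | ant1:(0,4)->S->(1,4)
  grid max=3 at (1,0)
Step 3: ant0:(1,0)->N->(0,0) | ant1:(1,4)->N->(0,4)
  grid max=2 at (1,0)
Step 4: ant0:(0,0)->S->(1,0) | ant1:(0,4)->S->(1,4)
  grid max=3 at (1,0)

(1,0) (1,4)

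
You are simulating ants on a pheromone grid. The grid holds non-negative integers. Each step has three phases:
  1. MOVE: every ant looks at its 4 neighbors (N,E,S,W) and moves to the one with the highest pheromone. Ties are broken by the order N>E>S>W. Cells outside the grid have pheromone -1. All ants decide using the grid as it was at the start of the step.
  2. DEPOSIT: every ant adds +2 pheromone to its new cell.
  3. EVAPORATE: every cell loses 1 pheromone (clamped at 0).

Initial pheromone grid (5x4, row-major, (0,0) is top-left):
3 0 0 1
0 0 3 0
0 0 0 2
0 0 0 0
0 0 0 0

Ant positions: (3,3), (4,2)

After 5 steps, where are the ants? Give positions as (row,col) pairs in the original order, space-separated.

Step 1: ant0:(3,3)->N->(2,3) | ant1:(4,2)->N->(3,2)
  grid max=3 at (2,3)
Step 2: ant0:(2,3)->N->(1,3) | ant1:(3,2)->N->(2,2)
  grid max=2 at (2,3)
Step 3: ant0:(1,3)->S->(2,3) | ant1:(2,2)->E->(2,3)
  grid max=5 at (2,3)
Step 4: ant0:(2,3)->N->(1,3) | ant1:(2,3)->N->(1,3)
  grid max=4 at (2,3)
Step 5: ant0:(1,3)->S->(2,3) | ant1:(1,3)->S->(2,3)
  grid max=7 at (2,3)

(2,3) (2,3)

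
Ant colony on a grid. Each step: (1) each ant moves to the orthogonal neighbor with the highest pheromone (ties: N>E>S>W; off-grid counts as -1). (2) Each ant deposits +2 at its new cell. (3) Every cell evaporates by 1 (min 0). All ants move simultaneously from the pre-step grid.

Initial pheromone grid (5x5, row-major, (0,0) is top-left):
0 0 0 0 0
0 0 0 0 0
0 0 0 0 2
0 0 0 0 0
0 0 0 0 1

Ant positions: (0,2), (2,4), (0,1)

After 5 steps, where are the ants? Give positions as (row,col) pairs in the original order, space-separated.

Step 1: ant0:(0,2)->E->(0,3) | ant1:(2,4)->N->(1,4) | ant2:(0,1)->E->(0,2)
  grid max=1 at (0,2)
Step 2: ant0:(0,3)->W->(0,2) | ant1:(1,4)->S->(2,4) | ant2:(0,2)->E->(0,3)
  grid max=2 at (0,2)
Step 3: ant0:(0,2)->E->(0,3) | ant1:(2,4)->N->(1,4) | ant2:(0,3)->W->(0,2)
  grid max=3 at (0,2)
Step 4: ant0:(0,3)->W->(0,2) | ant1:(1,4)->S->(2,4) | ant2:(0,2)->E->(0,3)
  grid max=4 at (0,2)
Step 5: ant0:(0,2)->E->(0,3) | ant1:(2,4)->N->(1,4) | ant2:(0,3)->W->(0,2)
  grid max=5 at (0,2)

(0,3) (1,4) (0,2)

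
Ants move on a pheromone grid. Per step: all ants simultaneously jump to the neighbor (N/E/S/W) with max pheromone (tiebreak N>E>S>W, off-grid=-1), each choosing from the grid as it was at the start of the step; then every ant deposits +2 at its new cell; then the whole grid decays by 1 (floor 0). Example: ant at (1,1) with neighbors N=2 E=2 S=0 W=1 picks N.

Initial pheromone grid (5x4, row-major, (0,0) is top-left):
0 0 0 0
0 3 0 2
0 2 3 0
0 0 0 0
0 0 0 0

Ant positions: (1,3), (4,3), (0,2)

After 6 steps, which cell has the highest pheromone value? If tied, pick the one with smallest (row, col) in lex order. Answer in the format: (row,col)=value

Answer: (1,3)=12

Derivation:
Step 1: ant0:(1,3)->N->(0,3) | ant1:(4,3)->N->(3,3) | ant2:(0,2)->E->(0,3)
  grid max=3 at (0,3)
Step 2: ant0:(0,3)->S->(1,3) | ant1:(3,3)->N->(2,3) | ant2:(0,3)->S->(1,3)
  grid max=4 at (1,3)
Step 3: ant0:(1,3)->N->(0,3) | ant1:(2,3)->N->(1,3) | ant2:(1,3)->N->(0,3)
  grid max=5 at (0,3)
Step 4: ant0:(0,3)->S->(1,3) | ant1:(1,3)->N->(0,3) | ant2:(0,3)->S->(1,3)
  grid max=8 at (1,3)
Step 5: ant0:(1,3)->N->(0,3) | ant1:(0,3)->S->(1,3) | ant2:(1,3)->N->(0,3)
  grid max=9 at (0,3)
Step 6: ant0:(0,3)->S->(1,3) | ant1:(1,3)->N->(0,3) | ant2:(0,3)->S->(1,3)
  grid max=12 at (1,3)
Final grid:
  0 0 0 10
  0 0 0 12
  0 0 0 0
  0 0 0 0
  0 0 0 0
Max pheromone 12 at (1,3)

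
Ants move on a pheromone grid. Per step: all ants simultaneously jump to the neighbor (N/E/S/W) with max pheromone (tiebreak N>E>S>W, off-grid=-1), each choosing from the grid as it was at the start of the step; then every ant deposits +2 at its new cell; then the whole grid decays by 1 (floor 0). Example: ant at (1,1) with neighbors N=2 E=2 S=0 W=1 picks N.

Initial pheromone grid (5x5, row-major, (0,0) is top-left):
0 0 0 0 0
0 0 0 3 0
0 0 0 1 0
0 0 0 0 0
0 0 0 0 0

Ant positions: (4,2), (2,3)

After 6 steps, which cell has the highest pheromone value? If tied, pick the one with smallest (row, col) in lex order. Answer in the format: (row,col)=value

Answer: (1,3)=7

Derivation:
Step 1: ant0:(4,2)->N->(3,2) | ant1:(2,3)->N->(1,3)
  grid max=4 at (1,3)
Step 2: ant0:(3,2)->N->(2,2) | ant1:(1,3)->N->(0,3)
  grid max=3 at (1,3)
Step 3: ant0:(2,2)->N->(1,2) | ant1:(0,3)->S->(1,3)
  grid max=4 at (1,3)
Step 4: ant0:(1,2)->E->(1,3) | ant1:(1,3)->W->(1,2)
  grid max=5 at (1,3)
Step 5: ant0:(1,3)->W->(1,2) | ant1:(1,2)->E->(1,3)
  grid max=6 at (1,3)
Step 6: ant0:(1,2)->E->(1,3) | ant1:(1,3)->W->(1,2)
  grid max=7 at (1,3)
Final grid:
  0 0 0 0 0
  0 0 4 7 0
  0 0 0 0 0
  0 0 0 0 0
  0 0 0 0 0
Max pheromone 7 at (1,3)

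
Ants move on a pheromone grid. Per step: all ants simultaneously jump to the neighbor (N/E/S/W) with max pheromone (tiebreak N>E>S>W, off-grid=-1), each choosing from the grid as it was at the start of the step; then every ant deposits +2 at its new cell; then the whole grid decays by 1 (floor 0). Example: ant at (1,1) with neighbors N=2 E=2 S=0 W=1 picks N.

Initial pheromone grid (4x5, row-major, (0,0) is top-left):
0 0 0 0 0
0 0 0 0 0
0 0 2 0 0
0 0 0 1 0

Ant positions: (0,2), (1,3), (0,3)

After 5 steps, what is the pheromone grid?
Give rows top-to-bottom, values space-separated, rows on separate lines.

After step 1: ants at (0,3),(0,3),(0,4)
  0 0 0 3 1
  0 0 0 0 0
  0 0 1 0 0
  0 0 0 0 0
After step 2: ants at (0,4),(0,4),(0,3)
  0 0 0 4 4
  0 0 0 0 0
  0 0 0 0 0
  0 0 0 0 0
After step 3: ants at (0,3),(0,3),(0,4)
  0 0 0 7 5
  0 0 0 0 0
  0 0 0 0 0
  0 0 0 0 0
After step 4: ants at (0,4),(0,4),(0,3)
  0 0 0 8 8
  0 0 0 0 0
  0 0 0 0 0
  0 0 0 0 0
After step 5: ants at (0,3),(0,3),(0,4)
  0 0 0 11 9
  0 0 0 0 0
  0 0 0 0 0
  0 0 0 0 0

0 0 0 11 9
0 0 0 0 0
0 0 0 0 0
0 0 0 0 0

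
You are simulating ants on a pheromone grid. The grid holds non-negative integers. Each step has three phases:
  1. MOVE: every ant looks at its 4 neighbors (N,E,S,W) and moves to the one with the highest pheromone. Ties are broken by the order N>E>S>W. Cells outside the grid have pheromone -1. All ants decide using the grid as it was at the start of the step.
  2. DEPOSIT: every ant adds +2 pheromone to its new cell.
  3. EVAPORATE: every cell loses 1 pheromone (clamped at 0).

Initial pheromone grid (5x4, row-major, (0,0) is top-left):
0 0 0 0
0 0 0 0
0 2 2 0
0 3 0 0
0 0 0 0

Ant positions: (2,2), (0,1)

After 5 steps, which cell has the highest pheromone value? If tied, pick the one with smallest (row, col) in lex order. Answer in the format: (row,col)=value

Answer: (2,1)=3

Derivation:
Step 1: ant0:(2,2)->W->(2,1) | ant1:(0,1)->E->(0,2)
  grid max=3 at (2,1)
Step 2: ant0:(2,1)->S->(3,1) | ant1:(0,2)->E->(0,3)
  grid max=3 at (3,1)
Step 3: ant0:(3,1)->N->(2,1) | ant1:(0,3)->S->(1,3)
  grid max=3 at (2,1)
Step 4: ant0:(2,1)->S->(3,1) | ant1:(1,3)->N->(0,3)
  grid max=3 at (3,1)
Step 5: ant0:(3,1)->N->(2,1) | ant1:(0,3)->S->(1,3)
  grid max=3 at (2,1)
Final grid:
  0 0 0 0
  0 0 0 1
  0 3 0 0
  0 2 0 0
  0 0 0 0
Max pheromone 3 at (2,1)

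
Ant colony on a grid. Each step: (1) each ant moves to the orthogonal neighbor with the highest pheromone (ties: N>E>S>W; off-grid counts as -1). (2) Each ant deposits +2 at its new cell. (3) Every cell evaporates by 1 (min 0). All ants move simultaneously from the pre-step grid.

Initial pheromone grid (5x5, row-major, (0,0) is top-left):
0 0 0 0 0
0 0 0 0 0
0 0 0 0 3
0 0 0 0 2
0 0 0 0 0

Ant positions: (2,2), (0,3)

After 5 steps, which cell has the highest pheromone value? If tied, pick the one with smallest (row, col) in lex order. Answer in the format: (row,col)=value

Answer: (0,4)=2

Derivation:
Step 1: ant0:(2,2)->N->(1,2) | ant1:(0,3)->E->(0,4)
  grid max=2 at (2,4)
Step 2: ant0:(1,2)->N->(0,2) | ant1:(0,4)->S->(1,4)
  grid max=1 at (0,2)
Step 3: ant0:(0,2)->E->(0,3) | ant1:(1,4)->S->(2,4)
  grid max=2 at (2,4)
Step 4: ant0:(0,3)->E->(0,4) | ant1:(2,4)->N->(1,4)
  grid max=1 at (0,4)
Step 5: ant0:(0,4)->S->(1,4) | ant1:(1,4)->N->(0,4)
  grid max=2 at (0,4)
Final grid:
  0 0 0 0 2
  0 0 0 0 2
  0 0 0 0 0
  0 0 0 0 0
  0 0 0 0 0
Max pheromone 2 at (0,4)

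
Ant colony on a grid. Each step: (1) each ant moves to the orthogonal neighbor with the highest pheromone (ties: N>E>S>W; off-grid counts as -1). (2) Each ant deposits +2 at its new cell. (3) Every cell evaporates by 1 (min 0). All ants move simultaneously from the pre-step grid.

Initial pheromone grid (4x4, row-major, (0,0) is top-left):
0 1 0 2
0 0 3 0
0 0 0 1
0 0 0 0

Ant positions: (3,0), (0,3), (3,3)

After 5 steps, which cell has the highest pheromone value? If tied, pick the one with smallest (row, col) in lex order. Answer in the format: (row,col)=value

Answer: (2,3)=6

Derivation:
Step 1: ant0:(3,0)->N->(2,0) | ant1:(0,3)->S->(1,3) | ant2:(3,3)->N->(2,3)
  grid max=2 at (1,2)
Step 2: ant0:(2,0)->N->(1,0) | ant1:(1,3)->S->(2,3) | ant2:(2,3)->N->(1,3)
  grid max=3 at (2,3)
Step 3: ant0:(1,0)->N->(0,0) | ant1:(2,3)->N->(1,3) | ant2:(1,3)->S->(2,3)
  grid max=4 at (2,3)
Step 4: ant0:(0,0)->E->(0,1) | ant1:(1,3)->S->(2,3) | ant2:(2,3)->N->(1,3)
  grid max=5 at (2,3)
Step 5: ant0:(0,1)->E->(0,2) | ant1:(2,3)->N->(1,3) | ant2:(1,3)->S->(2,3)
  grid max=6 at (2,3)
Final grid:
  0 0 1 0
  0 0 0 5
  0 0 0 6
  0 0 0 0
Max pheromone 6 at (2,3)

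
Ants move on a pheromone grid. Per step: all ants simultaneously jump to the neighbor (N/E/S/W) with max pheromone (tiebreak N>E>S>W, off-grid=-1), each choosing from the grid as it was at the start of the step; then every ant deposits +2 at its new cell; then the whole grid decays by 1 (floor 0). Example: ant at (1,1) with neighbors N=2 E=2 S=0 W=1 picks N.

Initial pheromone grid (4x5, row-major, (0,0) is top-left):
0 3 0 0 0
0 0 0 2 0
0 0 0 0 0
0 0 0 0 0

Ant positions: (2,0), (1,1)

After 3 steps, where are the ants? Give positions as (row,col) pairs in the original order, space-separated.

Step 1: ant0:(2,0)->N->(1,0) | ant1:(1,1)->N->(0,1)
  grid max=4 at (0,1)
Step 2: ant0:(1,0)->N->(0,0) | ant1:(0,1)->E->(0,2)
  grid max=3 at (0,1)
Step 3: ant0:(0,0)->E->(0,1) | ant1:(0,2)->W->(0,1)
  grid max=6 at (0,1)

(0,1) (0,1)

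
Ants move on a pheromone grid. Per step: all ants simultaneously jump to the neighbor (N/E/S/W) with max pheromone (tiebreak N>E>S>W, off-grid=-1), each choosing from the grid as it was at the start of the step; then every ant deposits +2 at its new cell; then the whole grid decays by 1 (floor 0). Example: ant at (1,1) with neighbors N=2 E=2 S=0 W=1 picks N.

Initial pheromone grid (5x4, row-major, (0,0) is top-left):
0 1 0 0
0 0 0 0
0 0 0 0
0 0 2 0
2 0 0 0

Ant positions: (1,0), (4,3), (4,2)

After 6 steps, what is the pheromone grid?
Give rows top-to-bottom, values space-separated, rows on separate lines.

After step 1: ants at (0,0),(3,3),(3,2)
  1 0 0 0
  0 0 0 0
  0 0 0 0
  0 0 3 1
  1 0 0 0
After step 2: ants at (0,1),(3,2),(3,3)
  0 1 0 0
  0 0 0 0
  0 0 0 0
  0 0 4 2
  0 0 0 0
After step 3: ants at (0,2),(3,3),(3,2)
  0 0 1 0
  0 0 0 0
  0 0 0 0
  0 0 5 3
  0 0 0 0
After step 4: ants at (0,3),(3,2),(3,3)
  0 0 0 1
  0 0 0 0
  0 0 0 0
  0 0 6 4
  0 0 0 0
After step 5: ants at (1,3),(3,3),(3,2)
  0 0 0 0
  0 0 0 1
  0 0 0 0
  0 0 7 5
  0 0 0 0
After step 6: ants at (0,3),(3,2),(3,3)
  0 0 0 1
  0 0 0 0
  0 0 0 0
  0 0 8 6
  0 0 0 0

0 0 0 1
0 0 0 0
0 0 0 0
0 0 8 6
0 0 0 0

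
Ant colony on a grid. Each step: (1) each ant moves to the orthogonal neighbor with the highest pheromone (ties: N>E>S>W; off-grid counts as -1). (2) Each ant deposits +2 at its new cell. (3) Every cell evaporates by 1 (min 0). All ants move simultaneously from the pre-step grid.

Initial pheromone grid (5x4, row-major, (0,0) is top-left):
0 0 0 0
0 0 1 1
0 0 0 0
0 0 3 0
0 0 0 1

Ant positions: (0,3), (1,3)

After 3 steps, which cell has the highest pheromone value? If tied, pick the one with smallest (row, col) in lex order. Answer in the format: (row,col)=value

Answer: (1,2)=4

Derivation:
Step 1: ant0:(0,3)->S->(1,3) | ant1:(1,3)->W->(1,2)
  grid max=2 at (1,2)
Step 2: ant0:(1,3)->W->(1,2) | ant1:(1,2)->E->(1,3)
  grid max=3 at (1,2)
Step 3: ant0:(1,2)->E->(1,3) | ant1:(1,3)->W->(1,2)
  grid max=4 at (1,2)
Final grid:
  0 0 0 0
  0 0 4 4
  0 0 0 0
  0 0 0 0
  0 0 0 0
Max pheromone 4 at (1,2)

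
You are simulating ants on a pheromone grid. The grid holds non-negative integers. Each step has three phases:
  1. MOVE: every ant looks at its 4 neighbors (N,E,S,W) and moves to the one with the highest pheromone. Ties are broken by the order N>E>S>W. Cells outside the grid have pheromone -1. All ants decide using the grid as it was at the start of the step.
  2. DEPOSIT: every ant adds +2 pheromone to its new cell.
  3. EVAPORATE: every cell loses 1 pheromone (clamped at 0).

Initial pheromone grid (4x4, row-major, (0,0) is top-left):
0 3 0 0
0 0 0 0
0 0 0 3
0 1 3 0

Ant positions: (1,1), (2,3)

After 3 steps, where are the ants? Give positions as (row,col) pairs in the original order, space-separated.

Step 1: ant0:(1,1)->N->(0,1) | ant1:(2,3)->N->(1,3)
  grid max=4 at (0,1)
Step 2: ant0:(0,1)->E->(0,2) | ant1:(1,3)->S->(2,3)
  grid max=3 at (0,1)
Step 3: ant0:(0,2)->W->(0,1) | ant1:(2,3)->N->(1,3)
  grid max=4 at (0,1)

(0,1) (1,3)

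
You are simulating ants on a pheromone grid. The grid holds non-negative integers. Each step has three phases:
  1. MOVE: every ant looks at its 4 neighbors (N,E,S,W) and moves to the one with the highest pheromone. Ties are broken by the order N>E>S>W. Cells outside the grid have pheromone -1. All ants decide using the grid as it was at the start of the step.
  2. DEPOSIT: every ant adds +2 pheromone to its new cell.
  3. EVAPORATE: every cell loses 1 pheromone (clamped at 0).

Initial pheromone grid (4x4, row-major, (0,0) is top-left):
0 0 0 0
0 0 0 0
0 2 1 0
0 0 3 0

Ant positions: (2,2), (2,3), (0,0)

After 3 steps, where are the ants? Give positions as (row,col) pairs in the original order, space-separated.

Step 1: ant0:(2,2)->S->(3,2) | ant1:(2,3)->W->(2,2) | ant2:(0,0)->E->(0,1)
  grid max=4 at (3,2)
Step 2: ant0:(3,2)->N->(2,2) | ant1:(2,2)->S->(3,2) | ant2:(0,1)->E->(0,2)
  grid max=5 at (3,2)
Step 3: ant0:(2,2)->S->(3,2) | ant1:(3,2)->N->(2,2) | ant2:(0,2)->E->(0,3)
  grid max=6 at (3,2)

(3,2) (2,2) (0,3)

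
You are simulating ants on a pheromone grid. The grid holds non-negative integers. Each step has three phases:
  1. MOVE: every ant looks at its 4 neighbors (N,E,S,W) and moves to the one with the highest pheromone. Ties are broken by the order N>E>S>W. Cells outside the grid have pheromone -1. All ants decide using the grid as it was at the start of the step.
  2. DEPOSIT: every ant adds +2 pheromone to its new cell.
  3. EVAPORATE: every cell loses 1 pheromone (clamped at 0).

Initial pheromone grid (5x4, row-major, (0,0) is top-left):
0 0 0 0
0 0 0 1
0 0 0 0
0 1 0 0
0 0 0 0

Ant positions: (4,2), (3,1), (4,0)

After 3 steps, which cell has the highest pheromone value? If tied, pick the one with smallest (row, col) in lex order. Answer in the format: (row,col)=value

Step 1: ant0:(4,2)->N->(3,2) | ant1:(3,1)->N->(2,1) | ant2:(4,0)->N->(3,0)
  grid max=1 at (2,1)
Step 2: ant0:(3,2)->N->(2,2) | ant1:(2,1)->N->(1,1) | ant2:(3,0)->N->(2,0)
  grid max=1 at (1,1)
Step 3: ant0:(2,2)->N->(1,2) | ant1:(1,1)->N->(0,1) | ant2:(2,0)->N->(1,0)
  grid max=1 at (0,1)
Final grid:
  0 1 0 0
  1 0 1 0
  0 0 0 0
  0 0 0 0
  0 0 0 0
Max pheromone 1 at (0,1)

Answer: (0,1)=1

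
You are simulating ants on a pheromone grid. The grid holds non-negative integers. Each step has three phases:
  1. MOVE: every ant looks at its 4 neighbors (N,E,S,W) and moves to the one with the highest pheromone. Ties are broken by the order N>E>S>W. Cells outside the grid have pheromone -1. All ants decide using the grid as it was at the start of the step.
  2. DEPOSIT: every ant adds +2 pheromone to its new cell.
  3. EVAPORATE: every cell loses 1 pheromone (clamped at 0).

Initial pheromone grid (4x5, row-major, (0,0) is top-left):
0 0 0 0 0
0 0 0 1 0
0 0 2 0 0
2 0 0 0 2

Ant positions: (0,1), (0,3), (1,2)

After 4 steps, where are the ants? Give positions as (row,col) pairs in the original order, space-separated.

Step 1: ant0:(0,1)->E->(0,2) | ant1:(0,3)->S->(1,3) | ant2:(1,2)->S->(2,2)
  grid max=3 at (2,2)
Step 2: ant0:(0,2)->E->(0,3) | ant1:(1,3)->N->(0,3) | ant2:(2,2)->N->(1,2)
  grid max=3 at (0,3)
Step 3: ant0:(0,3)->S->(1,3) | ant1:(0,3)->S->(1,3) | ant2:(1,2)->S->(2,2)
  grid max=4 at (1,3)
Step 4: ant0:(1,3)->N->(0,3) | ant1:(1,3)->N->(0,3) | ant2:(2,2)->N->(1,2)
  grid max=5 at (0,3)

(0,3) (0,3) (1,2)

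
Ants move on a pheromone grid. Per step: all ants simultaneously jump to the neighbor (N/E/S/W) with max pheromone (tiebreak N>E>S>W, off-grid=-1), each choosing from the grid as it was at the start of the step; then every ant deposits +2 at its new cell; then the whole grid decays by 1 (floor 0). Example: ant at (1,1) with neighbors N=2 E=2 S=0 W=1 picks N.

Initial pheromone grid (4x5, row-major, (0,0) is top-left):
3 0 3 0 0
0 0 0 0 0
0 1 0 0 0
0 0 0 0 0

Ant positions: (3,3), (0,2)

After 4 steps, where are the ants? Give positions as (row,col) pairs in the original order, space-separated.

Step 1: ant0:(3,3)->N->(2,3) | ant1:(0,2)->E->(0,3)
  grid max=2 at (0,0)
Step 2: ant0:(2,3)->N->(1,3) | ant1:(0,3)->W->(0,2)
  grid max=3 at (0,2)
Step 3: ant0:(1,3)->N->(0,3) | ant1:(0,2)->E->(0,3)
  grid max=3 at (0,3)
Step 4: ant0:(0,3)->W->(0,2) | ant1:(0,3)->W->(0,2)
  grid max=5 at (0,2)

(0,2) (0,2)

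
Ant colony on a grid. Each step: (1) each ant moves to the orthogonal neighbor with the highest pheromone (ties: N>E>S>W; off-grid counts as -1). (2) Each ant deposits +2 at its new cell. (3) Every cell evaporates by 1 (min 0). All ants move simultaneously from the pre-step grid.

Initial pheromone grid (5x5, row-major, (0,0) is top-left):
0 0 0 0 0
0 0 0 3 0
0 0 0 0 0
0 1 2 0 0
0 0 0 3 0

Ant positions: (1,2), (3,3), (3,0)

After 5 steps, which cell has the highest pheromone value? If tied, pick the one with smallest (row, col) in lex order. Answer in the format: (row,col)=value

Answer: (4,3)=6

Derivation:
Step 1: ant0:(1,2)->E->(1,3) | ant1:(3,3)->S->(4,3) | ant2:(3,0)->E->(3,1)
  grid max=4 at (1,3)
Step 2: ant0:(1,3)->N->(0,3) | ant1:(4,3)->N->(3,3) | ant2:(3,1)->E->(3,2)
  grid max=3 at (1,3)
Step 3: ant0:(0,3)->S->(1,3) | ant1:(3,3)->S->(4,3) | ant2:(3,2)->E->(3,3)
  grid max=4 at (1,3)
Step 4: ant0:(1,3)->N->(0,3) | ant1:(4,3)->N->(3,3) | ant2:(3,3)->S->(4,3)
  grid max=5 at (4,3)
Step 5: ant0:(0,3)->S->(1,3) | ant1:(3,3)->S->(4,3) | ant2:(4,3)->N->(3,3)
  grid max=6 at (4,3)
Final grid:
  0 0 0 0 0
  0 0 0 4 0
  0 0 0 0 0
  0 0 0 4 0
  0 0 0 6 0
Max pheromone 6 at (4,3)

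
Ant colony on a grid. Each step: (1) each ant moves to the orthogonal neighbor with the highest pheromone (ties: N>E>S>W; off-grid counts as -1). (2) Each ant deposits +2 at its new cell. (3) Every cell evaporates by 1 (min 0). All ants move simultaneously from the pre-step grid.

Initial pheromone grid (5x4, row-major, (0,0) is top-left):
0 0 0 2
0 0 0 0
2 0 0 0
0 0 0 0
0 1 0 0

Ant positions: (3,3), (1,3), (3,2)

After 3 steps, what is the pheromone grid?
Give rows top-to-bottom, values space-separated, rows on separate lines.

After step 1: ants at (2,3),(0,3),(2,2)
  0 0 0 3
  0 0 0 0
  1 0 1 1
  0 0 0 0
  0 0 0 0
After step 2: ants at (2,2),(1,3),(2,3)
  0 0 0 2
  0 0 0 1
  0 0 2 2
  0 0 0 0
  0 0 0 0
After step 3: ants at (2,3),(0,3),(2,2)
  0 0 0 3
  0 0 0 0
  0 0 3 3
  0 0 0 0
  0 0 0 0

0 0 0 3
0 0 0 0
0 0 3 3
0 0 0 0
0 0 0 0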